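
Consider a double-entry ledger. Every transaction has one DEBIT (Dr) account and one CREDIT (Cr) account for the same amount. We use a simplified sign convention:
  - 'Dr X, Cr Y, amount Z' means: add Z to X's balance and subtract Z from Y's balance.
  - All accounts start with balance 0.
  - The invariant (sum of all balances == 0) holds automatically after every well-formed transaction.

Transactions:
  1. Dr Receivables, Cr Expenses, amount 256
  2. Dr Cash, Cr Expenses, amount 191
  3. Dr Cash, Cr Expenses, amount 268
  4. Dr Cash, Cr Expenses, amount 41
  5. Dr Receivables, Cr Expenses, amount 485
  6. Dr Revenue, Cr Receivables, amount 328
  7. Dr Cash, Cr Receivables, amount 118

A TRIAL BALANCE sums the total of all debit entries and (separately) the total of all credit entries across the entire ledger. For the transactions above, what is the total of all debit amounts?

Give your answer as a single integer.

Answer: 1687

Derivation:
Txn 1: debit+=256
Txn 2: debit+=191
Txn 3: debit+=268
Txn 4: debit+=41
Txn 5: debit+=485
Txn 6: debit+=328
Txn 7: debit+=118
Total debits = 1687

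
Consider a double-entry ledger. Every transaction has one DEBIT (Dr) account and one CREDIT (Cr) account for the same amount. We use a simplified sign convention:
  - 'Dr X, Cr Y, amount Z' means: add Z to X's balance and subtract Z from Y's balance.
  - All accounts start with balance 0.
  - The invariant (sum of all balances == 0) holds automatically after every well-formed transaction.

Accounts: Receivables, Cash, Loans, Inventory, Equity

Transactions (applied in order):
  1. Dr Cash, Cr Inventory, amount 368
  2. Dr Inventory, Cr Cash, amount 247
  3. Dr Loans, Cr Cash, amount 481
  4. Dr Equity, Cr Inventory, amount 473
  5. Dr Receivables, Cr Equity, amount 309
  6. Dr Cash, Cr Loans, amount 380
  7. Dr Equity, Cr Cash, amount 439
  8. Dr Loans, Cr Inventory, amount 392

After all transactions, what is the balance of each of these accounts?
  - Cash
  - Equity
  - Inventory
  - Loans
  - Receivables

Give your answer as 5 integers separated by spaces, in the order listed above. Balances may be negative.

After txn 1 (Dr Cash, Cr Inventory, amount 368): Cash=368 Inventory=-368
After txn 2 (Dr Inventory, Cr Cash, amount 247): Cash=121 Inventory=-121
After txn 3 (Dr Loans, Cr Cash, amount 481): Cash=-360 Inventory=-121 Loans=481
After txn 4 (Dr Equity, Cr Inventory, amount 473): Cash=-360 Equity=473 Inventory=-594 Loans=481
After txn 5 (Dr Receivables, Cr Equity, amount 309): Cash=-360 Equity=164 Inventory=-594 Loans=481 Receivables=309
After txn 6 (Dr Cash, Cr Loans, amount 380): Cash=20 Equity=164 Inventory=-594 Loans=101 Receivables=309
After txn 7 (Dr Equity, Cr Cash, amount 439): Cash=-419 Equity=603 Inventory=-594 Loans=101 Receivables=309
After txn 8 (Dr Loans, Cr Inventory, amount 392): Cash=-419 Equity=603 Inventory=-986 Loans=493 Receivables=309

Answer: -419 603 -986 493 309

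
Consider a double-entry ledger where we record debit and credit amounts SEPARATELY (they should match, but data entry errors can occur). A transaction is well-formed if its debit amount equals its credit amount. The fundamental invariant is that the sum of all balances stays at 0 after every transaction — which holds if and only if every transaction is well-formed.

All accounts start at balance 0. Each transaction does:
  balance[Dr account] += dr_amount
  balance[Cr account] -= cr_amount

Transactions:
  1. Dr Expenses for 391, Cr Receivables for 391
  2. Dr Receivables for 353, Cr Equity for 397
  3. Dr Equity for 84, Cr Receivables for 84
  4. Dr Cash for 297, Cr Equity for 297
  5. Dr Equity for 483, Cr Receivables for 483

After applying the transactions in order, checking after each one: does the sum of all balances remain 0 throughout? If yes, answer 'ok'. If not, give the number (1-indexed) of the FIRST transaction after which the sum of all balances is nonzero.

After txn 1: dr=391 cr=391 sum_balances=0
After txn 2: dr=353 cr=397 sum_balances=-44
After txn 3: dr=84 cr=84 sum_balances=-44
After txn 4: dr=297 cr=297 sum_balances=-44
After txn 5: dr=483 cr=483 sum_balances=-44

Answer: 2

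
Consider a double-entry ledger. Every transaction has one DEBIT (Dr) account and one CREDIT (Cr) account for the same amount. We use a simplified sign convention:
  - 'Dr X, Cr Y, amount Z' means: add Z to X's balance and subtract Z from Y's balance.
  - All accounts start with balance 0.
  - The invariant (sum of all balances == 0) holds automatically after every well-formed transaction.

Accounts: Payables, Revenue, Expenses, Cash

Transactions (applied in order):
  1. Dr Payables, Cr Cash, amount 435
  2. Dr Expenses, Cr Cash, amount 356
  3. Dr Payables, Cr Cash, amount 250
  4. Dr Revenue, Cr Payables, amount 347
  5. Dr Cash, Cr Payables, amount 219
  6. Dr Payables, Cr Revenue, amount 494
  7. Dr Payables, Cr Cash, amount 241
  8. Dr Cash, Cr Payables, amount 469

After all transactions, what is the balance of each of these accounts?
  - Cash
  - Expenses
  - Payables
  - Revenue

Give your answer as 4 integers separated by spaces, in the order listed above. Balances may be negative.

Answer: -594 356 385 -147

Derivation:
After txn 1 (Dr Payables, Cr Cash, amount 435): Cash=-435 Payables=435
After txn 2 (Dr Expenses, Cr Cash, amount 356): Cash=-791 Expenses=356 Payables=435
After txn 3 (Dr Payables, Cr Cash, amount 250): Cash=-1041 Expenses=356 Payables=685
After txn 4 (Dr Revenue, Cr Payables, amount 347): Cash=-1041 Expenses=356 Payables=338 Revenue=347
After txn 5 (Dr Cash, Cr Payables, amount 219): Cash=-822 Expenses=356 Payables=119 Revenue=347
After txn 6 (Dr Payables, Cr Revenue, amount 494): Cash=-822 Expenses=356 Payables=613 Revenue=-147
After txn 7 (Dr Payables, Cr Cash, amount 241): Cash=-1063 Expenses=356 Payables=854 Revenue=-147
After txn 8 (Dr Cash, Cr Payables, amount 469): Cash=-594 Expenses=356 Payables=385 Revenue=-147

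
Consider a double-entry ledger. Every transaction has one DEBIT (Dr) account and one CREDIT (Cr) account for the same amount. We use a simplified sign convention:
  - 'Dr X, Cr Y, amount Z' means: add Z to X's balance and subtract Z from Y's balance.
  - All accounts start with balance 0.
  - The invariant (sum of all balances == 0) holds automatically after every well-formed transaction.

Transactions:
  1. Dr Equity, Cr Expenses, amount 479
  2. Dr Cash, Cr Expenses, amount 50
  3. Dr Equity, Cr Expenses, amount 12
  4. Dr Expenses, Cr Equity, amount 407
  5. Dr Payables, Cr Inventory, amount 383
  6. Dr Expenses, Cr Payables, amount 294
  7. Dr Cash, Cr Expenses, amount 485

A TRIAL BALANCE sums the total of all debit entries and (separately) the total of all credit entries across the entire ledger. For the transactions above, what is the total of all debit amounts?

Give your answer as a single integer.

Answer: 2110

Derivation:
Txn 1: debit+=479
Txn 2: debit+=50
Txn 3: debit+=12
Txn 4: debit+=407
Txn 5: debit+=383
Txn 6: debit+=294
Txn 7: debit+=485
Total debits = 2110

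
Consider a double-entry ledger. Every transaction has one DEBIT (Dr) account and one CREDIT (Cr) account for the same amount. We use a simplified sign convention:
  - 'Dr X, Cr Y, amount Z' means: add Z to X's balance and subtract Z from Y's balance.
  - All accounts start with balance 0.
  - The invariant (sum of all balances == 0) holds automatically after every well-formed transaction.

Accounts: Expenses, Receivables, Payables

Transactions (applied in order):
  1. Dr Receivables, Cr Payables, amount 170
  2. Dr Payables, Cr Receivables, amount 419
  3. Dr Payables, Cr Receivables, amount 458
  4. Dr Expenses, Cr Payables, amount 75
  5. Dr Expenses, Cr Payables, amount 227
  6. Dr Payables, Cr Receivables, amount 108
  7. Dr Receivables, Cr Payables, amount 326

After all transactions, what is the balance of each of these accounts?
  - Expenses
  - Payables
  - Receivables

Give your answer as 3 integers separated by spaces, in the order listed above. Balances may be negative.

After txn 1 (Dr Receivables, Cr Payables, amount 170): Payables=-170 Receivables=170
After txn 2 (Dr Payables, Cr Receivables, amount 419): Payables=249 Receivables=-249
After txn 3 (Dr Payables, Cr Receivables, amount 458): Payables=707 Receivables=-707
After txn 4 (Dr Expenses, Cr Payables, amount 75): Expenses=75 Payables=632 Receivables=-707
After txn 5 (Dr Expenses, Cr Payables, amount 227): Expenses=302 Payables=405 Receivables=-707
After txn 6 (Dr Payables, Cr Receivables, amount 108): Expenses=302 Payables=513 Receivables=-815
After txn 7 (Dr Receivables, Cr Payables, amount 326): Expenses=302 Payables=187 Receivables=-489

Answer: 302 187 -489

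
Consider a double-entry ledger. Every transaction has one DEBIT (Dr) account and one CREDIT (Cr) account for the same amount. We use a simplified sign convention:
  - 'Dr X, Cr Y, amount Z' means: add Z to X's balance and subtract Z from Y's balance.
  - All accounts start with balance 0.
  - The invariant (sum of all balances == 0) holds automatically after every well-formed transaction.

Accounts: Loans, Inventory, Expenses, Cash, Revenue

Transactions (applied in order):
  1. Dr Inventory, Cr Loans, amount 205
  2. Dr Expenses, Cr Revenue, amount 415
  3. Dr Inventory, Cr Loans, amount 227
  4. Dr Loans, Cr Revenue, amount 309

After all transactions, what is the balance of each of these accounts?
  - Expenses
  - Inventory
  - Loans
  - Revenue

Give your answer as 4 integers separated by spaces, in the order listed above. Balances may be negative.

After txn 1 (Dr Inventory, Cr Loans, amount 205): Inventory=205 Loans=-205
After txn 2 (Dr Expenses, Cr Revenue, amount 415): Expenses=415 Inventory=205 Loans=-205 Revenue=-415
After txn 3 (Dr Inventory, Cr Loans, amount 227): Expenses=415 Inventory=432 Loans=-432 Revenue=-415
After txn 4 (Dr Loans, Cr Revenue, amount 309): Expenses=415 Inventory=432 Loans=-123 Revenue=-724

Answer: 415 432 -123 -724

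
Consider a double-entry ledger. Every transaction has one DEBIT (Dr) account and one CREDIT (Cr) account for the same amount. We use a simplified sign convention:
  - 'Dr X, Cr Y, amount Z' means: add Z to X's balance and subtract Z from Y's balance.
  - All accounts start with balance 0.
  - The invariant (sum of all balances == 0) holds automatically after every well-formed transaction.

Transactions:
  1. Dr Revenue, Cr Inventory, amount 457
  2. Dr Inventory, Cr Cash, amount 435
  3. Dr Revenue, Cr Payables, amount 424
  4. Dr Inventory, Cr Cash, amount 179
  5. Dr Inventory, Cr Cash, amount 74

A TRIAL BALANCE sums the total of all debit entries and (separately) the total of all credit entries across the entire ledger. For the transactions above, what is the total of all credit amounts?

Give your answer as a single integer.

Txn 1: credit+=457
Txn 2: credit+=435
Txn 3: credit+=424
Txn 4: credit+=179
Txn 5: credit+=74
Total credits = 1569

Answer: 1569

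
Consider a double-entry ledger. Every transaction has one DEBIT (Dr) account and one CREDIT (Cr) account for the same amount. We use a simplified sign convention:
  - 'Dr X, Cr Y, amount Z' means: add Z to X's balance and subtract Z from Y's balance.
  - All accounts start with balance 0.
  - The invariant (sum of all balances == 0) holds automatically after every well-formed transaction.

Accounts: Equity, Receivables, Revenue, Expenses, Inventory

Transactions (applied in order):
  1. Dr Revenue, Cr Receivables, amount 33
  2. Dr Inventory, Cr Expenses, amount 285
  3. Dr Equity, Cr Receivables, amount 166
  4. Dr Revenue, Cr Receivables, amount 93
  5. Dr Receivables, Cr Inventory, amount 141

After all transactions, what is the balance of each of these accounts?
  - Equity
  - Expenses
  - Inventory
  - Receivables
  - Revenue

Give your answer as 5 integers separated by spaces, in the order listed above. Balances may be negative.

Answer: 166 -285 144 -151 126

Derivation:
After txn 1 (Dr Revenue, Cr Receivables, amount 33): Receivables=-33 Revenue=33
After txn 2 (Dr Inventory, Cr Expenses, amount 285): Expenses=-285 Inventory=285 Receivables=-33 Revenue=33
After txn 3 (Dr Equity, Cr Receivables, amount 166): Equity=166 Expenses=-285 Inventory=285 Receivables=-199 Revenue=33
After txn 4 (Dr Revenue, Cr Receivables, amount 93): Equity=166 Expenses=-285 Inventory=285 Receivables=-292 Revenue=126
After txn 5 (Dr Receivables, Cr Inventory, amount 141): Equity=166 Expenses=-285 Inventory=144 Receivables=-151 Revenue=126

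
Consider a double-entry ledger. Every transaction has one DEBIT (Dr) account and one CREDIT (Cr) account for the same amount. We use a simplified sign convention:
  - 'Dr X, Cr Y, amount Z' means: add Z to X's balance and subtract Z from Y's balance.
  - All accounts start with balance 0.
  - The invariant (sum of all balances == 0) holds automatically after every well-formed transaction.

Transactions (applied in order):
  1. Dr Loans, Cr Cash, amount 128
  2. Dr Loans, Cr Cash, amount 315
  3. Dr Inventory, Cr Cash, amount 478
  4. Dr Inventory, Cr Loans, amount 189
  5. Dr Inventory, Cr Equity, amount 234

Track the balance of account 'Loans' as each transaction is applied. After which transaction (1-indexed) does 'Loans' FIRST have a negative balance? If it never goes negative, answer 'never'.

Answer: never

Derivation:
After txn 1: Loans=128
After txn 2: Loans=443
After txn 3: Loans=443
After txn 4: Loans=254
After txn 5: Loans=254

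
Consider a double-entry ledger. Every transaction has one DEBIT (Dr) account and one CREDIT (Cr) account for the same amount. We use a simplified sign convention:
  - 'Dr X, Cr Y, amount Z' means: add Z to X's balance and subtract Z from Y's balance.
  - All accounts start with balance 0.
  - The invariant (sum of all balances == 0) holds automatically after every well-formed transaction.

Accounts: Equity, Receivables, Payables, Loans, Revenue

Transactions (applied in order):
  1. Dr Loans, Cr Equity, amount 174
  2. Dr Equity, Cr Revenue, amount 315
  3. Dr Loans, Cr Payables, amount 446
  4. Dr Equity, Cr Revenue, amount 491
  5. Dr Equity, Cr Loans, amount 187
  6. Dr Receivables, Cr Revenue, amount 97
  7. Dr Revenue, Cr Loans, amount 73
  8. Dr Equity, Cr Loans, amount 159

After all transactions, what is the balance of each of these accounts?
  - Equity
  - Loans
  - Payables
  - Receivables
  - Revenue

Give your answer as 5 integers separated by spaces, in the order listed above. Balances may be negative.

Answer: 978 201 -446 97 -830

Derivation:
After txn 1 (Dr Loans, Cr Equity, amount 174): Equity=-174 Loans=174
After txn 2 (Dr Equity, Cr Revenue, amount 315): Equity=141 Loans=174 Revenue=-315
After txn 3 (Dr Loans, Cr Payables, amount 446): Equity=141 Loans=620 Payables=-446 Revenue=-315
After txn 4 (Dr Equity, Cr Revenue, amount 491): Equity=632 Loans=620 Payables=-446 Revenue=-806
After txn 5 (Dr Equity, Cr Loans, amount 187): Equity=819 Loans=433 Payables=-446 Revenue=-806
After txn 6 (Dr Receivables, Cr Revenue, amount 97): Equity=819 Loans=433 Payables=-446 Receivables=97 Revenue=-903
After txn 7 (Dr Revenue, Cr Loans, amount 73): Equity=819 Loans=360 Payables=-446 Receivables=97 Revenue=-830
After txn 8 (Dr Equity, Cr Loans, amount 159): Equity=978 Loans=201 Payables=-446 Receivables=97 Revenue=-830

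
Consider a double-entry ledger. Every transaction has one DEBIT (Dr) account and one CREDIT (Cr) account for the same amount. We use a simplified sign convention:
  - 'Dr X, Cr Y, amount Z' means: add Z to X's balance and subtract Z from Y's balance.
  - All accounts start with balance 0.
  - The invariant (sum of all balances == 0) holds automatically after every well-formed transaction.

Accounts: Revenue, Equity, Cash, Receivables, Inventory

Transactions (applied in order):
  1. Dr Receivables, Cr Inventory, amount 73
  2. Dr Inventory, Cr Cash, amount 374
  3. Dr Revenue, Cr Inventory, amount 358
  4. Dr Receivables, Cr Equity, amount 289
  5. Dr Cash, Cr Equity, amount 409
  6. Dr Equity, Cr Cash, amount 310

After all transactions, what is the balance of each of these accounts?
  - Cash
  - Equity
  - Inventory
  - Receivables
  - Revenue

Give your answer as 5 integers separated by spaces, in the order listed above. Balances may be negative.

Answer: -275 -388 -57 362 358

Derivation:
After txn 1 (Dr Receivables, Cr Inventory, amount 73): Inventory=-73 Receivables=73
After txn 2 (Dr Inventory, Cr Cash, amount 374): Cash=-374 Inventory=301 Receivables=73
After txn 3 (Dr Revenue, Cr Inventory, amount 358): Cash=-374 Inventory=-57 Receivables=73 Revenue=358
After txn 4 (Dr Receivables, Cr Equity, amount 289): Cash=-374 Equity=-289 Inventory=-57 Receivables=362 Revenue=358
After txn 5 (Dr Cash, Cr Equity, amount 409): Cash=35 Equity=-698 Inventory=-57 Receivables=362 Revenue=358
After txn 6 (Dr Equity, Cr Cash, amount 310): Cash=-275 Equity=-388 Inventory=-57 Receivables=362 Revenue=358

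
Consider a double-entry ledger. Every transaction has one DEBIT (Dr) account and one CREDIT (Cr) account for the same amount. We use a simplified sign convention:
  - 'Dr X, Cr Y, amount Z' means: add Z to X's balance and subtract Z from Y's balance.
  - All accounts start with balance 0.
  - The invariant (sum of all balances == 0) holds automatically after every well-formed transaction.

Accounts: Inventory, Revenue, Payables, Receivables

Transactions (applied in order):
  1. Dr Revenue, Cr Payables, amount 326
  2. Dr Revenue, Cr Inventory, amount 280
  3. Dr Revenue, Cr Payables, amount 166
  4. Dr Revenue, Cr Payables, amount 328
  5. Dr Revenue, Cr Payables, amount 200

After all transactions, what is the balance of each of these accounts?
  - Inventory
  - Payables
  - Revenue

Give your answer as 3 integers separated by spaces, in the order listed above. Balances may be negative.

Answer: -280 -1020 1300

Derivation:
After txn 1 (Dr Revenue, Cr Payables, amount 326): Payables=-326 Revenue=326
After txn 2 (Dr Revenue, Cr Inventory, amount 280): Inventory=-280 Payables=-326 Revenue=606
After txn 3 (Dr Revenue, Cr Payables, amount 166): Inventory=-280 Payables=-492 Revenue=772
After txn 4 (Dr Revenue, Cr Payables, amount 328): Inventory=-280 Payables=-820 Revenue=1100
After txn 5 (Dr Revenue, Cr Payables, amount 200): Inventory=-280 Payables=-1020 Revenue=1300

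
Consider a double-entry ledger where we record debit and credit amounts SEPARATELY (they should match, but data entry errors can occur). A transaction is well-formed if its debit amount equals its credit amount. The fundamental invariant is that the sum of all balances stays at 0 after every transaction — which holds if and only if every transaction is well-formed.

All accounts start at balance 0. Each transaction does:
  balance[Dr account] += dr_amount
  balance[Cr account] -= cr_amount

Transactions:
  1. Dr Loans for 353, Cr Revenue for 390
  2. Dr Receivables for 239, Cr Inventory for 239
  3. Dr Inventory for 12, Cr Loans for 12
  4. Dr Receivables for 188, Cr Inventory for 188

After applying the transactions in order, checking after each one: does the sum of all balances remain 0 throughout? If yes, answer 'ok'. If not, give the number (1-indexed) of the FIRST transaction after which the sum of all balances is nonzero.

Answer: 1

Derivation:
After txn 1: dr=353 cr=390 sum_balances=-37
After txn 2: dr=239 cr=239 sum_balances=-37
After txn 3: dr=12 cr=12 sum_balances=-37
After txn 4: dr=188 cr=188 sum_balances=-37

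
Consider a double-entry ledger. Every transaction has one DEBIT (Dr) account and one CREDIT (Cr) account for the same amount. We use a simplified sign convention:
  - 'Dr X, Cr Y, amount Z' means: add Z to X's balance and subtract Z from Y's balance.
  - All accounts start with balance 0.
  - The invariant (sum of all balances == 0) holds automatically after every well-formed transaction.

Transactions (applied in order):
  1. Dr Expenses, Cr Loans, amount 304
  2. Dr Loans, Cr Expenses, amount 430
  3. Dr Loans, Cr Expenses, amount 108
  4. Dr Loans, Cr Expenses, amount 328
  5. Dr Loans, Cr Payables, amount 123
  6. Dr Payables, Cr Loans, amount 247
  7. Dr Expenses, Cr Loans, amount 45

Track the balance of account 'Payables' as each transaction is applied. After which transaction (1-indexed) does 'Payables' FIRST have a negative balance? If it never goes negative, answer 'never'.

After txn 1: Payables=0
After txn 2: Payables=0
After txn 3: Payables=0
After txn 4: Payables=0
After txn 5: Payables=-123

Answer: 5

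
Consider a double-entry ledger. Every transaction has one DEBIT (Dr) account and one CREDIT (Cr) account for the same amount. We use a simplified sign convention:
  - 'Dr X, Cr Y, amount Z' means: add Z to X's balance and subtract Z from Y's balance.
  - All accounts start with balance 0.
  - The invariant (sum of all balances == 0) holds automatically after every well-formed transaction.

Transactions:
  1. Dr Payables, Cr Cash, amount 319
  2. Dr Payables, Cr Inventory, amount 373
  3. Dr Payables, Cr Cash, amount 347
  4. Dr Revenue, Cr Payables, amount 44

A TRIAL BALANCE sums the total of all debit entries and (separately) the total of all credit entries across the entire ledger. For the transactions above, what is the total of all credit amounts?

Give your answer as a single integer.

Answer: 1083

Derivation:
Txn 1: credit+=319
Txn 2: credit+=373
Txn 3: credit+=347
Txn 4: credit+=44
Total credits = 1083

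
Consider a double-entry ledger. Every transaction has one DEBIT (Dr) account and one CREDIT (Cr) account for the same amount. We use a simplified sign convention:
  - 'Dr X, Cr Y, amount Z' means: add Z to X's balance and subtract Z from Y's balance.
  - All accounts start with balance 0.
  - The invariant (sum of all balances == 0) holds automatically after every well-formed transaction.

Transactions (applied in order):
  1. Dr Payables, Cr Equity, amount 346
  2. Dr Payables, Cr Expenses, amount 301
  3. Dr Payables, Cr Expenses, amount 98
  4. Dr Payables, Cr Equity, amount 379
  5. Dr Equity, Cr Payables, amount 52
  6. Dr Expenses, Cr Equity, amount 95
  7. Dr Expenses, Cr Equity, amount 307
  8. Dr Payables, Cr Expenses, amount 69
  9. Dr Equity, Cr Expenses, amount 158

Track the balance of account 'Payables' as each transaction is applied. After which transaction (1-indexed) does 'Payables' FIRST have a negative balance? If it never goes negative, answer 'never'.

After txn 1: Payables=346
After txn 2: Payables=647
After txn 3: Payables=745
After txn 4: Payables=1124
After txn 5: Payables=1072
After txn 6: Payables=1072
After txn 7: Payables=1072
After txn 8: Payables=1141
After txn 9: Payables=1141

Answer: never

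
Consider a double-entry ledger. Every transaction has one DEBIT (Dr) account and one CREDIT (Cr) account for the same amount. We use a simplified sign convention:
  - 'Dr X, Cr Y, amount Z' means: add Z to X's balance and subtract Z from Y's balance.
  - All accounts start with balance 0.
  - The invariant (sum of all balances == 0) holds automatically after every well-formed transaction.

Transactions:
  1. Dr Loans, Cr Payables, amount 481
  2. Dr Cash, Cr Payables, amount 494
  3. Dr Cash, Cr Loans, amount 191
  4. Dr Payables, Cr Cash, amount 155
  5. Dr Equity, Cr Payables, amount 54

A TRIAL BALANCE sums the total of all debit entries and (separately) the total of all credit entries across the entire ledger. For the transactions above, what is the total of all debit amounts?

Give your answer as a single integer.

Txn 1: debit+=481
Txn 2: debit+=494
Txn 3: debit+=191
Txn 4: debit+=155
Txn 5: debit+=54
Total debits = 1375

Answer: 1375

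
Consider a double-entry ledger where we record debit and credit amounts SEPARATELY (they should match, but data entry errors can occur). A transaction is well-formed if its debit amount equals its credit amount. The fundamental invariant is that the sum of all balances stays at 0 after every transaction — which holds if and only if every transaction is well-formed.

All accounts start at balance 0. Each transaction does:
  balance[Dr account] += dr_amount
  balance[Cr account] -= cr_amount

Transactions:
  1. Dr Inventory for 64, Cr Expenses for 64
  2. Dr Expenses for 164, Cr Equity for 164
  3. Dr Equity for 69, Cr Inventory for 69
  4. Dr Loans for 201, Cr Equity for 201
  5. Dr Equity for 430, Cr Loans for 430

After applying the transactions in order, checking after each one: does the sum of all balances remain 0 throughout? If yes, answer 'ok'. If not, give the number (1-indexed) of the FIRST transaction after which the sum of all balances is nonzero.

After txn 1: dr=64 cr=64 sum_balances=0
After txn 2: dr=164 cr=164 sum_balances=0
After txn 3: dr=69 cr=69 sum_balances=0
After txn 4: dr=201 cr=201 sum_balances=0
After txn 5: dr=430 cr=430 sum_balances=0

Answer: ok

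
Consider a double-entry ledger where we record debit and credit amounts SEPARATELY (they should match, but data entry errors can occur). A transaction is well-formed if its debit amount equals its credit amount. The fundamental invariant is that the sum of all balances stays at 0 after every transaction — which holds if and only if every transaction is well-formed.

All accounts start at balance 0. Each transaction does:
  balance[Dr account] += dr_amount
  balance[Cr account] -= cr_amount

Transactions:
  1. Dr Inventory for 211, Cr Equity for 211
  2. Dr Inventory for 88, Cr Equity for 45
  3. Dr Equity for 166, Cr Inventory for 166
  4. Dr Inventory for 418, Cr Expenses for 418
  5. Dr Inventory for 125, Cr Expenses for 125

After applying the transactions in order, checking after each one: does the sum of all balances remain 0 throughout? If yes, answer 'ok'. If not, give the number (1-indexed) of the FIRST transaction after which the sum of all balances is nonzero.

Answer: 2

Derivation:
After txn 1: dr=211 cr=211 sum_balances=0
After txn 2: dr=88 cr=45 sum_balances=43
After txn 3: dr=166 cr=166 sum_balances=43
After txn 4: dr=418 cr=418 sum_balances=43
After txn 5: dr=125 cr=125 sum_balances=43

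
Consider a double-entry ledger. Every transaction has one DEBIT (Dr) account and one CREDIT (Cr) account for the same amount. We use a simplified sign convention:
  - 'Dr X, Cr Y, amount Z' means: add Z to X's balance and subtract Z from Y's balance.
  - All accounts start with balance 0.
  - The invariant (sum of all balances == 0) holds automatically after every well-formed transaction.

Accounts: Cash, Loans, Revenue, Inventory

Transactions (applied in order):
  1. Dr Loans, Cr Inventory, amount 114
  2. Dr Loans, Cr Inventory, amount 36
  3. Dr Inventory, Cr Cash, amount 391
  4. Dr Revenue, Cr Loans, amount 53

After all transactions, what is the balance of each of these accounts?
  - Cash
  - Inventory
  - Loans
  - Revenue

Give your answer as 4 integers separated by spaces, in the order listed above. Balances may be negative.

After txn 1 (Dr Loans, Cr Inventory, amount 114): Inventory=-114 Loans=114
After txn 2 (Dr Loans, Cr Inventory, amount 36): Inventory=-150 Loans=150
After txn 3 (Dr Inventory, Cr Cash, amount 391): Cash=-391 Inventory=241 Loans=150
After txn 4 (Dr Revenue, Cr Loans, amount 53): Cash=-391 Inventory=241 Loans=97 Revenue=53

Answer: -391 241 97 53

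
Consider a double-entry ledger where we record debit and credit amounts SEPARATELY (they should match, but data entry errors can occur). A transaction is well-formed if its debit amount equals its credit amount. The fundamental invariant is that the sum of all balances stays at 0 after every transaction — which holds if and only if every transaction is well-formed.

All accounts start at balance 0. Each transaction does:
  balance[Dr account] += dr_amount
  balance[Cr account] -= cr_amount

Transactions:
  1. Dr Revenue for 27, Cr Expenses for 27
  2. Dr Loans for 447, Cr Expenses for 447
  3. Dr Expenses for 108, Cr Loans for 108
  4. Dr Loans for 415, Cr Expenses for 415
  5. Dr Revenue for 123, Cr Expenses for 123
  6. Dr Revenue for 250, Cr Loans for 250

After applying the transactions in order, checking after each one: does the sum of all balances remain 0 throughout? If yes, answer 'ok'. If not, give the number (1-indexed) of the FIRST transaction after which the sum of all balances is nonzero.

Answer: ok

Derivation:
After txn 1: dr=27 cr=27 sum_balances=0
After txn 2: dr=447 cr=447 sum_balances=0
After txn 3: dr=108 cr=108 sum_balances=0
After txn 4: dr=415 cr=415 sum_balances=0
After txn 5: dr=123 cr=123 sum_balances=0
After txn 6: dr=250 cr=250 sum_balances=0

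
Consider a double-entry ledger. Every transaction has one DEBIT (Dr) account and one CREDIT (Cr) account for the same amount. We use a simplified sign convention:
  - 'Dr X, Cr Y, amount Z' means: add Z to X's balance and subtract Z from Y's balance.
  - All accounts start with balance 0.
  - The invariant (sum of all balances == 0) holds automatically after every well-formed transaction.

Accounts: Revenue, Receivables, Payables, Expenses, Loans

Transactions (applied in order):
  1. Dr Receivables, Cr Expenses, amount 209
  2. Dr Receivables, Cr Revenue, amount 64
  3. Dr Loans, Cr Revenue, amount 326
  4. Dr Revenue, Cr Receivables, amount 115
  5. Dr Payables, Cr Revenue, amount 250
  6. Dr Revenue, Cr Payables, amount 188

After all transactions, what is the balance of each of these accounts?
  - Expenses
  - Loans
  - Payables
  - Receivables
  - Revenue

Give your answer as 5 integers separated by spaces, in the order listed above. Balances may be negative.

Answer: -209 326 62 158 -337

Derivation:
After txn 1 (Dr Receivables, Cr Expenses, amount 209): Expenses=-209 Receivables=209
After txn 2 (Dr Receivables, Cr Revenue, amount 64): Expenses=-209 Receivables=273 Revenue=-64
After txn 3 (Dr Loans, Cr Revenue, amount 326): Expenses=-209 Loans=326 Receivables=273 Revenue=-390
After txn 4 (Dr Revenue, Cr Receivables, amount 115): Expenses=-209 Loans=326 Receivables=158 Revenue=-275
After txn 5 (Dr Payables, Cr Revenue, amount 250): Expenses=-209 Loans=326 Payables=250 Receivables=158 Revenue=-525
After txn 6 (Dr Revenue, Cr Payables, amount 188): Expenses=-209 Loans=326 Payables=62 Receivables=158 Revenue=-337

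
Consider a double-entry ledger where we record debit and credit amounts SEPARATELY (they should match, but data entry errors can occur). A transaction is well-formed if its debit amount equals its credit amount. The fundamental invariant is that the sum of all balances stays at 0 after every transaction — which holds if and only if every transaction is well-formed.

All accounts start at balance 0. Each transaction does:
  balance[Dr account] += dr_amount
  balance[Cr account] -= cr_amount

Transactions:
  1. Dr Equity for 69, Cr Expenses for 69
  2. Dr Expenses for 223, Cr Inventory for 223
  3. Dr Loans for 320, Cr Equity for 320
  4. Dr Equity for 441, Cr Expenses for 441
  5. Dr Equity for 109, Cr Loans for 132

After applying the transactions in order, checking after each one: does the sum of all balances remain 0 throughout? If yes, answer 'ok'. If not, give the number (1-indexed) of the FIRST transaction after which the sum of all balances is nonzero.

Answer: 5

Derivation:
After txn 1: dr=69 cr=69 sum_balances=0
After txn 2: dr=223 cr=223 sum_balances=0
After txn 3: dr=320 cr=320 sum_balances=0
After txn 4: dr=441 cr=441 sum_balances=0
After txn 5: dr=109 cr=132 sum_balances=-23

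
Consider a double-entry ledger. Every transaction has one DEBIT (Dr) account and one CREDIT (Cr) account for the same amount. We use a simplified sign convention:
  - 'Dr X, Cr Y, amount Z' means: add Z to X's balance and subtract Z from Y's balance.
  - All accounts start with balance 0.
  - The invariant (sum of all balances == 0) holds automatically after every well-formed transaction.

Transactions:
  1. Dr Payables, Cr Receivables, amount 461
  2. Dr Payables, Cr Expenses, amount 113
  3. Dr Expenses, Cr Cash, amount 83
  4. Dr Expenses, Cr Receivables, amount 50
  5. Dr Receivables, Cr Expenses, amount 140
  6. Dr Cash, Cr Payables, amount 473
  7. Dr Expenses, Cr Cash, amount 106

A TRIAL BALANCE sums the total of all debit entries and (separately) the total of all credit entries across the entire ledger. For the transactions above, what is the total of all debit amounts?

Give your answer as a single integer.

Txn 1: debit+=461
Txn 2: debit+=113
Txn 3: debit+=83
Txn 4: debit+=50
Txn 5: debit+=140
Txn 6: debit+=473
Txn 7: debit+=106
Total debits = 1426

Answer: 1426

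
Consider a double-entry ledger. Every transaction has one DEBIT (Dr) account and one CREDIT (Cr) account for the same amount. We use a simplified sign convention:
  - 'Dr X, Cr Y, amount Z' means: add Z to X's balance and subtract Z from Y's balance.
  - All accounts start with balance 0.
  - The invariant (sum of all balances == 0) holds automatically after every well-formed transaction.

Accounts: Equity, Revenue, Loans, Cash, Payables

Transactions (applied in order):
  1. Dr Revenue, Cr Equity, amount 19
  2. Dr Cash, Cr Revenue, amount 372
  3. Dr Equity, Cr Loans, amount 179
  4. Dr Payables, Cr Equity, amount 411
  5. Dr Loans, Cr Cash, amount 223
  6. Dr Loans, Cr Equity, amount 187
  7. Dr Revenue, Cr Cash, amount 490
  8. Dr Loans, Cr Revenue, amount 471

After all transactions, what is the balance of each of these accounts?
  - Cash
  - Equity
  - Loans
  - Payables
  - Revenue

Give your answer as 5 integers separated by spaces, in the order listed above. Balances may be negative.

Answer: -341 -438 702 411 -334

Derivation:
After txn 1 (Dr Revenue, Cr Equity, amount 19): Equity=-19 Revenue=19
After txn 2 (Dr Cash, Cr Revenue, amount 372): Cash=372 Equity=-19 Revenue=-353
After txn 3 (Dr Equity, Cr Loans, amount 179): Cash=372 Equity=160 Loans=-179 Revenue=-353
After txn 4 (Dr Payables, Cr Equity, amount 411): Cash=372 Equity=-251 Loans=-179 Payables=411 Revenue=-353
After txn 5 (Dr Loans, Cr Cash, amount 223): Cash=149 Equity=-251 Loans=44 Payables=411 Revenue=-353
After txn 6 (Dr Loans, Cr Equity, amount 187): Cash=149 Equity=-438 Loans=231 Payables=411 Revenue=-353
After txn 7 (Dr Revenue, Cr Cash, amount 490): Cash=-341 Equity=-438 Loans=231 Payables=411 Revenue=137
After txn 8 (Dr Loans, Cr Revenue, amount 471): Cash=-341 Equity=-438 Loans=702 Payables=411 Revenue=-334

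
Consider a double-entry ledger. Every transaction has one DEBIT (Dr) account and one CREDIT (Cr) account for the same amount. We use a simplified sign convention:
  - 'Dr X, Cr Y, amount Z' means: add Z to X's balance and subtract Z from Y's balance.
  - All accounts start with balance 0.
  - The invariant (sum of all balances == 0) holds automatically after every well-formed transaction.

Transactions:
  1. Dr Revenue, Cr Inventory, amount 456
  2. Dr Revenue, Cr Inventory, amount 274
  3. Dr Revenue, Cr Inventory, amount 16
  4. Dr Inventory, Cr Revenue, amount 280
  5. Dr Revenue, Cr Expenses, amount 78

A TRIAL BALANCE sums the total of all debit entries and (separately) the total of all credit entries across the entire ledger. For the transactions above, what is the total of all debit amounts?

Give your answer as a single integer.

Answer: 1104

Derivation:
Txn 1: debit+=456
Txn 2: debit+=274
Txn 3: debit+=16
Txn 4: debit+=280
Txn 5: debit+=78
Total debits = 1104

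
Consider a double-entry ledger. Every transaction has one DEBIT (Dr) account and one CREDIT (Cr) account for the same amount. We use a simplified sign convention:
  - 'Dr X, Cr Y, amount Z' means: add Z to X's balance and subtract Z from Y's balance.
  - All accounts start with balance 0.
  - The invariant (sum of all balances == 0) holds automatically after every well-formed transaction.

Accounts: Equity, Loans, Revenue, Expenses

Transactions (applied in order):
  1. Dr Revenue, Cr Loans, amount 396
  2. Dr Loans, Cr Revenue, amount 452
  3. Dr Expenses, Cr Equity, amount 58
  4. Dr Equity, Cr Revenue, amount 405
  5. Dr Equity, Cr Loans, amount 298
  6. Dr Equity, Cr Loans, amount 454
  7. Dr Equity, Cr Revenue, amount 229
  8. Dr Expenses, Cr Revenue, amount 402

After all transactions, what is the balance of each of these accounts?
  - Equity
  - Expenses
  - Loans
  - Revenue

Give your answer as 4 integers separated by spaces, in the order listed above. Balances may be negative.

After txn 1 (Dr Revenue, Cr Loans, amount 396): Loans=-396 Revenue=396
After txn 2 (Dr Loans, Cr Revenue, amount 452): Loans=56 Revenue=-56
After txn 3 (Dr Expenses, Cr Equity, amount 58): Equity=-58 Expenses=58 Loans=56 Revenue=-56
After txn 4 (Dr Equity, Cr Revenue, amount 405): Equity=347 Expenses=58 Loans=56 Revenue=-461
After txn 5 (Dr Equity, Cr Loans, amount 298): Equity=645 Expenses=58 Loans=-242 Revenue=-461
After txn 6 (Dr Equity, Cr Loans, amount 454): Equity=1099 Expenses=58 Loans=-696 Revenue=-461
After txn 7 (Dr Equity, Cr Revenue, amount 229): Equity=1328 Expenses=58 Loans=-696 Revenue=-690
After txn 8 (Dr Expenses, Cr Revenue, amount 402): Equity=1328 Expenses=460 Loans=-696 Revenue=-1092

Answer: 1328 460 -696 -1092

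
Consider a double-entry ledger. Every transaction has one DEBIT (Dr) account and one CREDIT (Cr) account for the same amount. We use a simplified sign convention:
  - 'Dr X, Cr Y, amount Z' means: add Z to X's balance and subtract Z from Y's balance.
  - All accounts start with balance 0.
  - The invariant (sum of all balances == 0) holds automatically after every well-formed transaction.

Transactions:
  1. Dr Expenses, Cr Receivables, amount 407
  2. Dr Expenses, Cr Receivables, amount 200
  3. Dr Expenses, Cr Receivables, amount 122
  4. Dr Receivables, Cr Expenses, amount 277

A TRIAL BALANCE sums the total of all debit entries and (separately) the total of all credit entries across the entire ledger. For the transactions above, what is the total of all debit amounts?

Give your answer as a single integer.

Txn 1: debit+=407
Txn 2: debit+=200
Txn 3: debit+=122
Txn 4: debit+=277
Total debits = 1006

Answer: 1006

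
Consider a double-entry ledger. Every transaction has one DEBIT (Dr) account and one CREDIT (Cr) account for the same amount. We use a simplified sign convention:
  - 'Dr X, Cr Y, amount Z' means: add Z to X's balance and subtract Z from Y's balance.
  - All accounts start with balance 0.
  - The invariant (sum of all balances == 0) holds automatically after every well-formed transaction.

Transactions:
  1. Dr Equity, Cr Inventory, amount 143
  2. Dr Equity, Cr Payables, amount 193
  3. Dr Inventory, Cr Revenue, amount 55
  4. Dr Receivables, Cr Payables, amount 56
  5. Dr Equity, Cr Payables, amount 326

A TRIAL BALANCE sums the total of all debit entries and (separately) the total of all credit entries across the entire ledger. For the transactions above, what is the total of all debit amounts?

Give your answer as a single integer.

Answer: 773

Derivation:
Txn 1: debit+=143
Txn 2: debit+=193
Txn 3: debit+=55
Txn 4: debit+=56
Txn 5: debit+=326
Total debits = 773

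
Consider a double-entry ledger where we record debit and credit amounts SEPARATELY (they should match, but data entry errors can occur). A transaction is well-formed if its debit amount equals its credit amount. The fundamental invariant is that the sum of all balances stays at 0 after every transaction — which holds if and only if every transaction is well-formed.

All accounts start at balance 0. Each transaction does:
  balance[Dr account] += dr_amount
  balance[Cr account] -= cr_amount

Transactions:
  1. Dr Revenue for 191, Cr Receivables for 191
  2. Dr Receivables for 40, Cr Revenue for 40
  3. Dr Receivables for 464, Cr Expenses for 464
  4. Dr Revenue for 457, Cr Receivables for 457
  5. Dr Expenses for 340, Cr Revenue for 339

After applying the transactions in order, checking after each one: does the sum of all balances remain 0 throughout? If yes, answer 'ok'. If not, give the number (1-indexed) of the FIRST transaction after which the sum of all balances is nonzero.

Answer: 5

Derivation:
After txn 1: dr=191 cr=191 sum_balances=0
After txn 2: dr=40 cr=40 sum_balances=0
After txn 3: dr=464 cr=464 sum_balances=0
After txn 4: dr=457 cr=457 sum_balances=0
After txn 5: dr=340 cr=339 sum_balances=1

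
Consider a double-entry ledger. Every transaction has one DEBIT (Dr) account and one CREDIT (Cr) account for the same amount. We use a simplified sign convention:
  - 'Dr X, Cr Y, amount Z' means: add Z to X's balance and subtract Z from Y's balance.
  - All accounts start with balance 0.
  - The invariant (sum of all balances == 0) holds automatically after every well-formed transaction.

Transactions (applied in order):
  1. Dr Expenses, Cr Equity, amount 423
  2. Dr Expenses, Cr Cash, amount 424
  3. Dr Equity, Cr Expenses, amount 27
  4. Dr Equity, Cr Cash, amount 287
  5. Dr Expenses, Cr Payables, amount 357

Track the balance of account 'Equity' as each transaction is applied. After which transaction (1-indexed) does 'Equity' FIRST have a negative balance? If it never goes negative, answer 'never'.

After txn 1: Equity=-423

Answer: 1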